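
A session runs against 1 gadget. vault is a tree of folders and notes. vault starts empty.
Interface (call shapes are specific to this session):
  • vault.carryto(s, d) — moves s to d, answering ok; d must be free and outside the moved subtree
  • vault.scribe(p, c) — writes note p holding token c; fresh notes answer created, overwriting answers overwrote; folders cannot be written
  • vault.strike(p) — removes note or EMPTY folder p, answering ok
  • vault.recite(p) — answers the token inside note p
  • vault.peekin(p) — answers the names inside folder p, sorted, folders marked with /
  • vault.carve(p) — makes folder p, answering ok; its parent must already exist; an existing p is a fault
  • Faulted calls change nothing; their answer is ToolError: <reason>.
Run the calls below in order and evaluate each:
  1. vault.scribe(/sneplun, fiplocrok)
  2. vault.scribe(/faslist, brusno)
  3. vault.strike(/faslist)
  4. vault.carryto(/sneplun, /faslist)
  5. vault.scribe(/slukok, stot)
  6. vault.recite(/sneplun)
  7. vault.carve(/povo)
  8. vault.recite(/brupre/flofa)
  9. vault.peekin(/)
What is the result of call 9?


Answer: [faslist, povo/, slukok]

Derivation:
;; vault.scribe(/sneplun, fiplocrok) -> created
;; vault.scribe(/faslist, brusno) -> created
;; vault.strike(/faslist) -> ok
;; vault.carryto(/sneplun, /faslist) -> ok
;; vault.scribe(/slukok, stot) -> created
;; vault.recite(/sneplun) -> ToolError: not found
;; vault.carve(/povo) -> ok
;; vault.recite(/brupre/flofa) -> ToolError: not found
;; vault.peekin(/) -> [faslist, povo/, slukok]


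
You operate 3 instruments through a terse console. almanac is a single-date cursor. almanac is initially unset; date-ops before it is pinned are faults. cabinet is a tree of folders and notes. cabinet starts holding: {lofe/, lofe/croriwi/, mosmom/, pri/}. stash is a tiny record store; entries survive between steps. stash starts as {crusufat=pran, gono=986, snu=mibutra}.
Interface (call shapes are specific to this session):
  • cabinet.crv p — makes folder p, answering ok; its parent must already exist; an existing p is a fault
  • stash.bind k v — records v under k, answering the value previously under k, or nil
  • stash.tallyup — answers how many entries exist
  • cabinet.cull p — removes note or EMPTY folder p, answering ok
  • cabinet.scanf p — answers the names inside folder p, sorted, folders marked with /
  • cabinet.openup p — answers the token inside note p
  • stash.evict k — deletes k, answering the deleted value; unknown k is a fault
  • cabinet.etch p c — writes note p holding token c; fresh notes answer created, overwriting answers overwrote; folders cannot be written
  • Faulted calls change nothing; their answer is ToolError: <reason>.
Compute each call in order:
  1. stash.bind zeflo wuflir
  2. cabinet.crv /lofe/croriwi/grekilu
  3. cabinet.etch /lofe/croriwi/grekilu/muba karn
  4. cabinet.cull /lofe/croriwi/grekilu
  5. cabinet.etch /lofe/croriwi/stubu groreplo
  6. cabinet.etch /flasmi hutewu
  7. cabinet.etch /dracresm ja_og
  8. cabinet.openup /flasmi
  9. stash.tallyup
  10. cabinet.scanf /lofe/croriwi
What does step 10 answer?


Answer: [grekilu/, stubu]

Derivation:
Calling bind with k=zeflo, v=wuflir, yielding nil.
Then crv with p=/lofe/croriwi/grekilu, → ok.
I use etch with p=/lofe/croriwi/grekilu/muba, c=karn, yielding created.
Calling cull with p=/lofe/croriwi/grekilu, giving ToolError: not empty.
Then etch with p=/lofe/croriwi/stubu, c=groreplo, — result: created.
Using etch with p=/flasmi, c=hutewu, and see created.
Invoking etch with p=/dracresm, c=ja_og, and observe created.
I run openup with p=/flasmi, → hutewu.
Now I run tallyup(), and observe 4.
Using scanf with p=/lofe/croriwi, and get [grekilu/, stubu].


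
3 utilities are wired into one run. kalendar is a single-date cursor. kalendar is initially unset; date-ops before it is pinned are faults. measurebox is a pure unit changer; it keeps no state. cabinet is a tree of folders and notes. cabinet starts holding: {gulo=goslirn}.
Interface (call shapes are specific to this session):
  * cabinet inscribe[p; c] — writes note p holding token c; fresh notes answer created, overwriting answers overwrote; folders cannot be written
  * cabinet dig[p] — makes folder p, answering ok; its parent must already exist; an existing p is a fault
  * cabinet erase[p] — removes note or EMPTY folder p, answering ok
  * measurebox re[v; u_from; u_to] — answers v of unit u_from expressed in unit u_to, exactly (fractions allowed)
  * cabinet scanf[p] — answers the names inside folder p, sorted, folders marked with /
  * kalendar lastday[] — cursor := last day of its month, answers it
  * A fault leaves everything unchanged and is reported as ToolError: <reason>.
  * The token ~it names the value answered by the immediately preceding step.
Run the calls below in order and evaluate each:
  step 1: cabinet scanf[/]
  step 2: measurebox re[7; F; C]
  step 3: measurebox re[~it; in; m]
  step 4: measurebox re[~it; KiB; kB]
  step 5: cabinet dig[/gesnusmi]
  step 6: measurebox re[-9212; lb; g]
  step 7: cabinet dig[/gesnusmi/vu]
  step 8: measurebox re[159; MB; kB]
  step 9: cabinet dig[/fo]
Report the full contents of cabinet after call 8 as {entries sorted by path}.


==> cabinet scanf(p→/)
<== [gulo]
==> measurebox re(v→7, u_from→F, u_to→C)
<== -125/9
==> measurebox re(v→~it, u_from→in, u_to→m)
<== -127/360
==> measurebox re(v→~it, u_from→KiB, u_to→kB)
<== -2032/5625
==> cabinet dig(p→/gesnusmi)
<== ok
==> measurebox re(v→-9212, u_from→lb, u_to→g)
<== -104462322811/25000
==> cabinet dig(p→/gesnusmi/vu)
<== ok
==> measurebox re(v→159, u_from→MB, u_to→kB)
<== 159000
==> cabinet dig(p→/fo)
<== ok

Answer: {gesnusmi/, gesnusmi/vu/, gulo=goslirn}


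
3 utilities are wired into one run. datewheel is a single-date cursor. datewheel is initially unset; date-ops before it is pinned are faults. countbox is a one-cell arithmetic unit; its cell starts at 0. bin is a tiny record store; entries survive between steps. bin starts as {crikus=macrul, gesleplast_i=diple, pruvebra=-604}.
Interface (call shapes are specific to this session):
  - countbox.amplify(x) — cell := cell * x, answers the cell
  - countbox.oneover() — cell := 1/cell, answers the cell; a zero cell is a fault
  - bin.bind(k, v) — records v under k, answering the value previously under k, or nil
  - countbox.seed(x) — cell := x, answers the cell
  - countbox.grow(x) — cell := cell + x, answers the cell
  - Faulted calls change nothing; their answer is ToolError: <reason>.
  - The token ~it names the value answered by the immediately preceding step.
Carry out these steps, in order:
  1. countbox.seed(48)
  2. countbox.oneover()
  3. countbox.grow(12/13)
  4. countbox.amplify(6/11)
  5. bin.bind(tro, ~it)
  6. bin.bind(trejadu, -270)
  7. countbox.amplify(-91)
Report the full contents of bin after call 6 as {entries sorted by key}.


Then countbox.seed(x=48), which returns 48.
I call countbox.oneover(), → 1/48.
Using countbox.grow(x=12/13): 589/624.
Now I run countbox.amplify(x=6/11), → 589/1144.
I run bin.bind(k=tro, v=~it), and get nil.
I invoke bin.bind(k=trejadu, v=-270), which returns nil.
I run countbox.amplify(x=-91), — result: -4123/88.

Answer: {crikus=macrul, gesleplast_i=diple, pruvebra=-604, trejadu=-270, tro=589/1144}


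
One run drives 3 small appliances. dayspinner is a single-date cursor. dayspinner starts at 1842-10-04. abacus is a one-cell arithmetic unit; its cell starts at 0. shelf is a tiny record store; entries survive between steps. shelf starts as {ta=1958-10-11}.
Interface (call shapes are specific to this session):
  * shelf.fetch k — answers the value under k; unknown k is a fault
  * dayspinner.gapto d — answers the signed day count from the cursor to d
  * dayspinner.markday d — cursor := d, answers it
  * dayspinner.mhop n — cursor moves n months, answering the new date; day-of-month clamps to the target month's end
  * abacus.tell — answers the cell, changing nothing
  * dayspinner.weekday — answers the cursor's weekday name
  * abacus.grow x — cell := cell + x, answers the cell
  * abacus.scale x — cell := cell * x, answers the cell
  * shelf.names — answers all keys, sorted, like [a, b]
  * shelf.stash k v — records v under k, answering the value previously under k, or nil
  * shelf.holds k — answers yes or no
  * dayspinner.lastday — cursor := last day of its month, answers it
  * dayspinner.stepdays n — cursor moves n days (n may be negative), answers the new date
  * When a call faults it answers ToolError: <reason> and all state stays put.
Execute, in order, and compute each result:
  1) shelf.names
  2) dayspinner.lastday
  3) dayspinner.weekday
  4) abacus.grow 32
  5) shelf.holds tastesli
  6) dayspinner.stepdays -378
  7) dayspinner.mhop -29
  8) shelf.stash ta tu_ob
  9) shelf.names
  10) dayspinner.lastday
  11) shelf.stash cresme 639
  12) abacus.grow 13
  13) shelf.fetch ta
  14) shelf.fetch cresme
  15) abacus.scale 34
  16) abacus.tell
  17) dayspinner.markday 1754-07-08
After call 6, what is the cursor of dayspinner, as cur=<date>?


Answer: cur=1841-10-18

Derivation:
==> names()
<== [ta]
==> lastday()
<== 1842-10-31
==> weekday()
<== Monday
==> grow(x='32')
<== 32
==> holds(k='tastesli')
<== no
==> stepdays(n='-378')
<== 1841-10-18
==> mhop(n='-29')
<== 1839-05-18
==> stash(k='ta', v='tu_ob')
<== 1958-10-11
==> names()
<== [ta]
==> lastday()
<== 1839-05-31
==> stash(k='cresme', v='639')
<== nil
==> grow(x='13')
<== 45
==> fetch(k='ta')
<== tu_ob
==> fetch(k='cresme')
<== 639
==> scale(x='34')
<== 1530
==> tell()
<== 1530
==> markday(d='1754-07-08')
<== 1754-07-08


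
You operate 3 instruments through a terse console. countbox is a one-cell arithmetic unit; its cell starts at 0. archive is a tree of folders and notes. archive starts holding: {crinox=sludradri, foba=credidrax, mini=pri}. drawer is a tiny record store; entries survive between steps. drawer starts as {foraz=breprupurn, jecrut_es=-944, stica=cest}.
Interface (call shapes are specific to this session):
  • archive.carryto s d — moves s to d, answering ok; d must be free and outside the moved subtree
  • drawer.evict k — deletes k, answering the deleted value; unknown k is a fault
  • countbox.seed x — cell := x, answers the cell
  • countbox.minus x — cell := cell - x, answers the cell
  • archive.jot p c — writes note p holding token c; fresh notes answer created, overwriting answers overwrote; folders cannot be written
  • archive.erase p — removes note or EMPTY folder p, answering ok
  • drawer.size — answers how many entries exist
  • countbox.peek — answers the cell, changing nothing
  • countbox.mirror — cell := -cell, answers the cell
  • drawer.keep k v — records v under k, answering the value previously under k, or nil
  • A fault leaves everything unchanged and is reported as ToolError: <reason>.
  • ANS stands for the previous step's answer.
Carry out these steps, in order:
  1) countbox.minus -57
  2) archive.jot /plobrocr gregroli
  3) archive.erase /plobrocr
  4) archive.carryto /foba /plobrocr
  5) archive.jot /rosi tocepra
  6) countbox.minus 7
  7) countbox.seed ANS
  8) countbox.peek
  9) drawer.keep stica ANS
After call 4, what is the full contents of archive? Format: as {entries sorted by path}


Answer: {crinox=sludradri, mini=pri, plobrocr=credidrax}

Derivation:
[in] countbox.minus x='-57'
:: 57
[in] archive.jot p='/plobrocr' c='gregroli'
:: created
[in] archive.erase p='/plobrocr'
:: ok
[in] archive.carryto s='/foba' d='/plobrocr'
:: ok
[in] archive.jot p='/rosi' c='tocepra'
:: created
[in] countbox.minus x='7'
:: 50
[in] countbox.seed x='ANS'
:: 50
[in] countbox.peek
:: 50
[in] drawer.keep k='stica' v='ANS'
:: cest


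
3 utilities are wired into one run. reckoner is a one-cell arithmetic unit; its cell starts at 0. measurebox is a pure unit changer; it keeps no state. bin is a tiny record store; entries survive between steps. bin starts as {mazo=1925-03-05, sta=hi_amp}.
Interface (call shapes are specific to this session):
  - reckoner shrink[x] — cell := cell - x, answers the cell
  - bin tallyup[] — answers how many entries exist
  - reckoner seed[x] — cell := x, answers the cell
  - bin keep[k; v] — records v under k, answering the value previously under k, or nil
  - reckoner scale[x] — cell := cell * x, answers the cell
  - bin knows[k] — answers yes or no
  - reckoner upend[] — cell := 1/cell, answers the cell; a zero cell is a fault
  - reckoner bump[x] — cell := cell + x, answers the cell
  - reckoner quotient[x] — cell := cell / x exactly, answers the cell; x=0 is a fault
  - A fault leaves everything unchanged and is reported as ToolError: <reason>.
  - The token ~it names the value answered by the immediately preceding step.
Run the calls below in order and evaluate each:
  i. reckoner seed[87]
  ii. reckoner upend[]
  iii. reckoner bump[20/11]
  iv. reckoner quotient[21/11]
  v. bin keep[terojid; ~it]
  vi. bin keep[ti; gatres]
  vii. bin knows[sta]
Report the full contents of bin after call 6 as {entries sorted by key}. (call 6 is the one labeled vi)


→ reckoner seed(x→87)
← 87
→ reckoner upend()
← 1/87
→ reckoner bump(x→20/11)
← 1751/957
→ reckoner quotient(x→21/11)
← 1751/1827
→ bin keep(k→terojid, v→~it)
← nil
→ bin keep(k→ti, v→gatres)
← nil
→ bin knows(k→sta)
← yes

Answer: {mazo=1925-03-05, sta=hi_amp, terojid=1751/1827, ti=gatres}


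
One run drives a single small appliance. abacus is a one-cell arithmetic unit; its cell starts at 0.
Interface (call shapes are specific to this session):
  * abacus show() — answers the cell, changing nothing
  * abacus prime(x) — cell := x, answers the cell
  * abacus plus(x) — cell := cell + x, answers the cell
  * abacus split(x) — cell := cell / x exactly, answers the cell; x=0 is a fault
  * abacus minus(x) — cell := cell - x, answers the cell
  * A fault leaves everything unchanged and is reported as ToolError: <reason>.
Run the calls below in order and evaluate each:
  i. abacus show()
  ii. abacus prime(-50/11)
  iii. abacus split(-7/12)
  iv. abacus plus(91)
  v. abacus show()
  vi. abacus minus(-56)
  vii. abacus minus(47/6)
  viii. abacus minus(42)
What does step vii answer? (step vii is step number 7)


Answer: 67895/462

Derivation:
·→ abacus show()
·← 0
·→ abacus prime(x='-50/11')
·← -50/11
·→ abacus split(x='-7/12')
·← 600/77
·→ abacus plus(x='91')
·← 7607/77
·→ abacus show()
·← 7607/77
·→ abacus minus(x='-56')
·← 11919/77
·→ abacus minus(x='47/6')
·← 67895/462
·→ abacus minus(x='42')
·← 48491/462


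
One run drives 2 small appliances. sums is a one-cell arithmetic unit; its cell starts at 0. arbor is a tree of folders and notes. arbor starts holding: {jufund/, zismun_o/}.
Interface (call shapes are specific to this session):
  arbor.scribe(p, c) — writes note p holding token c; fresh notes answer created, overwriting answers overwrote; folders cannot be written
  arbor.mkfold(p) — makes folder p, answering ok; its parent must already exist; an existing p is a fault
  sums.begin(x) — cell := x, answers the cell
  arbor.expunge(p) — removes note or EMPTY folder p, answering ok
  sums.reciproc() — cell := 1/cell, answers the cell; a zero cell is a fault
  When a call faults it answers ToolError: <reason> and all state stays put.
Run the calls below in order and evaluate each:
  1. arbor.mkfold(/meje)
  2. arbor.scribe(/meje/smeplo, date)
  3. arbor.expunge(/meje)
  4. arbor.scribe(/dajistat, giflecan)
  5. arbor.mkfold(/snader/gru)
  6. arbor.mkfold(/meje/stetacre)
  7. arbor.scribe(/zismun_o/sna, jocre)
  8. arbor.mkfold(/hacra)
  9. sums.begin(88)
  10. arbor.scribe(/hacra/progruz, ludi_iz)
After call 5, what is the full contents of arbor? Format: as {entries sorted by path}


Then arbor.mkfold using p=/meje, and observe ok.
Now I run arbor.scribe using p=/meje/smeplo, c=date, which returns created.
Using arbor.expunge using p=/meje, and observe ToolError: not empty.
Now I run arbor.scribe using p=/dajistat, c=giflecan, yielding created.
Calling arbor.mkfold using p=/snader/gru, which returns ToolError: no parent.
Calling arbor.mkfold using p=/meje/stetacre: ok.
I call arbor.scribe using p=/zismun_o/sna, c=jocre: created.
Now I run arbor.mkfold using p=/hacra, → ok.
I call sums.begin using x=88, and get 88.
I use arbor.scribe using p=/hacra/progruz, c=ludi_iz, yielding created.

Answer: {dajistat=giflecan, jufund/, meje/, meje/smeplo=date, zismun_o/}


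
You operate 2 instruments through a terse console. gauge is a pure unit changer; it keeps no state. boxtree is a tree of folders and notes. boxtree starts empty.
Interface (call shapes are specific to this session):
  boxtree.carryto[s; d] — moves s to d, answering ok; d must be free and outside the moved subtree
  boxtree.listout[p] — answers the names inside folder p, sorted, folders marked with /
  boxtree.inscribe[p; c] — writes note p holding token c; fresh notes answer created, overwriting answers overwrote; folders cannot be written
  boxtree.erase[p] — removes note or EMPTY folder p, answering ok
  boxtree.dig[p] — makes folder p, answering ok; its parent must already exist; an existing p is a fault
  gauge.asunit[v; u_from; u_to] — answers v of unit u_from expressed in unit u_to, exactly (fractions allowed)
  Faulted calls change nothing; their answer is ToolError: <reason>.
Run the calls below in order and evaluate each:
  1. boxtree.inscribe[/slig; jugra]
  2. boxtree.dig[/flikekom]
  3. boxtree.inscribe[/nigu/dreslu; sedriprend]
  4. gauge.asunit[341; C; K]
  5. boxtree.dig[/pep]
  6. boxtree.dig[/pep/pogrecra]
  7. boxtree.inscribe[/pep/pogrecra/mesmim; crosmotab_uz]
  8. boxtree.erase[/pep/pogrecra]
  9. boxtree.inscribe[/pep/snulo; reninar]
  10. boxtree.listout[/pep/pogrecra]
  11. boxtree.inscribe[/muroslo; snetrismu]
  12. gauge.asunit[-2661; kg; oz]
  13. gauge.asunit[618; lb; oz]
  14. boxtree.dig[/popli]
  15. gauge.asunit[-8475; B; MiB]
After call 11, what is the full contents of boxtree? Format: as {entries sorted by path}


-> inscribe(p: /slig, c: jugra)
<- created
-> dig(p: /flikekom)
<- ok
-> inscribe(p: /nigu/dreslu, c: sedriprend)
<- ToolError: no parent
-> asunit(v: 341, u_from: C, u_to: K)
<- 12283/20
-> dig(p: /pep)
<- ok
-> dig(p: /pep/pogrecra)
<- ok
-> inscribe(p: /pep/pogrecra/mesmim, c: crosmotab_uz)
<- created
-> erase(p: /pep/pogrecra)
<- ToolError: not empty
-> inscribe(p: /pep/snulo, c: reninar)
<- created
-> listout(p: /pep/pogrecra)
<- [mesmim]
-> inscribe(p: /muroslo, c: snetrismu)
<- created
-> asunit(v: -2661, u_from: kg, u_to: oz)
<- -4257600000000/45359237
-> asunit(v: 618, u_from: lb, u_to: oz)
<- 9888
-> dig(p: /popli)
<- ok
-> asunit(v: -8475, u_from: B, u_to: MiB)
<- -8475/1048576

Answer: {flikekom/, muroslo=snetrismu, pep/, pep/pogrecra/, pep/pogrecra/mesmim=crosmotab_uz, pep/snulo=reninar, slig=jugra}


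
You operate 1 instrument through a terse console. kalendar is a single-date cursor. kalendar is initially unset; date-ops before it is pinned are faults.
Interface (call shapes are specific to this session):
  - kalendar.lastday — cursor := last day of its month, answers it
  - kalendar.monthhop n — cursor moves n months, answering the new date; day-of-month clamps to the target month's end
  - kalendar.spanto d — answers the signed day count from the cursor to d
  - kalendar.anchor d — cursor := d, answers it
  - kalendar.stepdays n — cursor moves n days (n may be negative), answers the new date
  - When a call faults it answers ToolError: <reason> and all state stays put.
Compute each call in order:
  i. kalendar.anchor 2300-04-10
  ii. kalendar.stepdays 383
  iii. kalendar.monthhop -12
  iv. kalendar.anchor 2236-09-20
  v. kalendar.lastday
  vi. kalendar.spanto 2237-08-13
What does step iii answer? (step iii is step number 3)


Answer: 2300-04-28

Derivation:
! 1. kalendar.anchor(d→2300-04-10) ~> 2300-04-10
! 2. kalendar.stepdays(n→383) ~> 2301-04-28
! 3. kalendar.monthhop(n→-12) ~> 2300-04-28
! 4. kalendar.anchor(d→2236-09-20) ~> 2236-09-20
! 5. kalendar.lastday() ~> 2236-09-30
! 6. kalendar.spanto(d→2237-08-13) ~> 317


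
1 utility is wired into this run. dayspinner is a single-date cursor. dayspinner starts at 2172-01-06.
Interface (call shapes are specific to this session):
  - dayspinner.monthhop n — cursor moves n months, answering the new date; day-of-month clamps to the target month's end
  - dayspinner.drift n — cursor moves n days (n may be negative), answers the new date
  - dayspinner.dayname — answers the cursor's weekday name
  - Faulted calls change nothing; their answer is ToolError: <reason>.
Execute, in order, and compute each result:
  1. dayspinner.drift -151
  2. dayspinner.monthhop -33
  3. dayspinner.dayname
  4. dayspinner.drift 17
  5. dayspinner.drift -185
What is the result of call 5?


Answer: 2168-05-24

Derivation:
→ dayspinner.drift(n=-151)
← 2171-08-08
→ dayspinner.monthhop(n=-33)
← 2168-11-08
→ dayspinner.dayname()
← Tuesday
→ dayspinner.drift(n=17)
← 2168-11-25
→ dayspinner.drift(n=-185)
← 2168-05-24


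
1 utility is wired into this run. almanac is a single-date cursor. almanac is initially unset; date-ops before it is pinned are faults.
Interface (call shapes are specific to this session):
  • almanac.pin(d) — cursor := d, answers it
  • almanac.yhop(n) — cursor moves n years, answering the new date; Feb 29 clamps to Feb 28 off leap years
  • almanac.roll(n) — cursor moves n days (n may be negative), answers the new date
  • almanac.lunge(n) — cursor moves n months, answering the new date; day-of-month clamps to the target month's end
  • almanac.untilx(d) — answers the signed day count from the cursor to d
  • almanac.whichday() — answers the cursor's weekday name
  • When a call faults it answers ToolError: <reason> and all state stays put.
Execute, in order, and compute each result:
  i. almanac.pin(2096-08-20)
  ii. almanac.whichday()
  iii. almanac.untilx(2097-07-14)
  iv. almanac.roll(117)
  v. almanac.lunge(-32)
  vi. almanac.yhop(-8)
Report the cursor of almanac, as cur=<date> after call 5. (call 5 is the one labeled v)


Step: pin[d='2096-08-20']
Result: 2096-08-20
Step: whichday[]
Result: Monday
Step: untilx[d='2097-07-14']
Result: 328
Step: roll[n='117']
Result: 2096-12-15
Step: lunge[n='-32']
Result: 2094-04-15
Step: yhop[n='-8']
Result: 2086-04-15

Answer: cur=2094-04-15


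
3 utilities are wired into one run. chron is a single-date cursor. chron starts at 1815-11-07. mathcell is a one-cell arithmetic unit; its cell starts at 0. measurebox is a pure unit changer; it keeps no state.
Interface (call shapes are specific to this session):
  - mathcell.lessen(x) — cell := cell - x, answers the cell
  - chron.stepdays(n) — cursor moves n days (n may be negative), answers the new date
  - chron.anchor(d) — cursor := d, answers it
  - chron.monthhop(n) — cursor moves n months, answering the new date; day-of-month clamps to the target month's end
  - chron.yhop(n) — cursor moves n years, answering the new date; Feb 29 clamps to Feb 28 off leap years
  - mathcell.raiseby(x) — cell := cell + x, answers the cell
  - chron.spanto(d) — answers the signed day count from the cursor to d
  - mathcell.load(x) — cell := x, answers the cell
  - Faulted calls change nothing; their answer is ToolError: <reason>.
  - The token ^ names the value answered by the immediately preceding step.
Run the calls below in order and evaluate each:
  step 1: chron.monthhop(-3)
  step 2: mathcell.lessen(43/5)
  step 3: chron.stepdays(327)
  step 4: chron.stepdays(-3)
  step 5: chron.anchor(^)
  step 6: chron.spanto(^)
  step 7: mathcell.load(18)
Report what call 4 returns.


Answer: 1816-06-26

Derivation:
// chron.monthhop(n='-3') => 1815-08-07
// mathcell.lessen(x='43/5') => -43/5
// chron.stepdays(n='327') => 1816-06-29
// chron.stepdays(n='-3') => 1816-06-26
// chron.anchor(d='^') => 1816-06-26
// chron.spanto(d='^') => 0
// mathcell.load(x='18') => 18


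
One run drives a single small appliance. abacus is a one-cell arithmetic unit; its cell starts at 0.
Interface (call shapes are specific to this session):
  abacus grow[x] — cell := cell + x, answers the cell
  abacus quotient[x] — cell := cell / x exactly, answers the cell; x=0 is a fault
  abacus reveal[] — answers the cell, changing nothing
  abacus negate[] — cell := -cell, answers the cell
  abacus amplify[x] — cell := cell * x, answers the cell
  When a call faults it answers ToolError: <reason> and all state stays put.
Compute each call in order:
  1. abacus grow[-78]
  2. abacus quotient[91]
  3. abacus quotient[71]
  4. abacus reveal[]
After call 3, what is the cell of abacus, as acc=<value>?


Answer: acc=-6/497

Derivation:
CALL abacus grow[x='-78']
RET  -78
CALL abacus quotient[x='91']
RET  -6/7
CALL abacus quotient[x='71']
RET  -6/497
CALL abacus reveal[]
RET  -6/497


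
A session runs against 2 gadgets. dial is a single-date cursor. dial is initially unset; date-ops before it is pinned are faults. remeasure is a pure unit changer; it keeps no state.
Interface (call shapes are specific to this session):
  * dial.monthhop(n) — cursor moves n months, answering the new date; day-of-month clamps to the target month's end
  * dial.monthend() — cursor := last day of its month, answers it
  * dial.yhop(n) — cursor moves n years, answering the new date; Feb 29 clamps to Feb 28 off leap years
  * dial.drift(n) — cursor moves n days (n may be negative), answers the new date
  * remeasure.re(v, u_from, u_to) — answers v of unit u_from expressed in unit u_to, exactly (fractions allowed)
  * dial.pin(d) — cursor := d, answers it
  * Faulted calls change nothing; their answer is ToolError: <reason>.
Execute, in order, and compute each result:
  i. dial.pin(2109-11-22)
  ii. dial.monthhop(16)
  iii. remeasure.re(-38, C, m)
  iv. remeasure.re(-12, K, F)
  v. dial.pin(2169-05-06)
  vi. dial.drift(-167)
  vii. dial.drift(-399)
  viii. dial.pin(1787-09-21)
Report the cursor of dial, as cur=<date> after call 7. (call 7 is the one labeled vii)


Answer: cur=2167-10-18

Derivation:
# 1. dial.pin(d: 2109-11-22) -> 2109-11-22
# 2. dial.monthhop(n: 16) -> 2111-03-22
# 3. remeasure.re(v: -38, u_from: C, u_to: m) -> ToolError: incompatible units
# 4. remeasure.re(v: -12, u_from: K, u_to: F) -> -48127/100
# 5. dial.pin(d: 2169-05-06) -> 2169-05-06
# 6. dial.drift(n: -167) -> 2168-11-20
# 7. dial.drift(n: -399) -> 2167-10-18
# 8. dial.pin(d: 1787-09-21) -> 1787-09-21


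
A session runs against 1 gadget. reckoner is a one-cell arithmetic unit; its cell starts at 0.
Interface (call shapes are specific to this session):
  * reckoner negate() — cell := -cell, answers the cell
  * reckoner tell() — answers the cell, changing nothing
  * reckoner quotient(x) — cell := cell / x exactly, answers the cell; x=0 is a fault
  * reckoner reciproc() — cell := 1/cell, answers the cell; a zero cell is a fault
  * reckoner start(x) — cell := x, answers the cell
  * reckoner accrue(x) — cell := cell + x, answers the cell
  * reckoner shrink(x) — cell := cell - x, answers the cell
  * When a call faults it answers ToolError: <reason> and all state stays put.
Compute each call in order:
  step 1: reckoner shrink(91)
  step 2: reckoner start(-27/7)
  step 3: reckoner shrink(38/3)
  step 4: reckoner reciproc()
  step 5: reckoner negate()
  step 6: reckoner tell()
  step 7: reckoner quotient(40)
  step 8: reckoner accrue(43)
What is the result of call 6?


Answer: 21/347

Derivation:
>> reckoner shrink(x='91')
<< -91
>> reckoner start(x='-27/7')
<< -27/7
>> reckoner shrink(x='38/3')
<< -347/21
>> reckoner reciproc()
<< -21/347
>> reckoner negate()
<< 21/347
>> reckoner tell()
<< 21/347
>> reckoner quotient(x='40')
<< 21/13880
>> reckoner accrue(x='43')
<< 596861/13880


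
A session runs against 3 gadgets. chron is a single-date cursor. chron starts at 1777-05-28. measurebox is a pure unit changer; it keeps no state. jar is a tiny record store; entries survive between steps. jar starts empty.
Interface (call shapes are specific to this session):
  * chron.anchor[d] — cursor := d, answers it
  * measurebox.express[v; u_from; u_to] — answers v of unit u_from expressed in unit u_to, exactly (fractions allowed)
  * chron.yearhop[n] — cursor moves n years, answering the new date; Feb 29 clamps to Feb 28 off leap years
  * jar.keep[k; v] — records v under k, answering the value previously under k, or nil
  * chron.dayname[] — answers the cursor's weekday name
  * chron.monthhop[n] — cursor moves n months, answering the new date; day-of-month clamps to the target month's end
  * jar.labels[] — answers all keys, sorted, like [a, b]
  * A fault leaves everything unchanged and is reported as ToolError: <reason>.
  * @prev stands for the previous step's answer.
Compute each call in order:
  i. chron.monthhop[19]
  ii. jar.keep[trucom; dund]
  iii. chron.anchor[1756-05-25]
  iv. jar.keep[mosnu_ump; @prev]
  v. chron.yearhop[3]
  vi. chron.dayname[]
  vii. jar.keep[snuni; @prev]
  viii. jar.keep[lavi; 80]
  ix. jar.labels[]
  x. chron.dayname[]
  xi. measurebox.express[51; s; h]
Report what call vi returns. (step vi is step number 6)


Act: chron.monthhop[n→19]
Obs: 1778-12-28
Act: jar.keep[k→trucom; v→dund]
Obs: nil
Act: chron.anchor[d→1756-05-25]
Obs: 1756-05-25
Act: jar.keep[k→mosnu_ump; v→@prev]
Obs: nil
Act: chron.yearhop[n→3]
Obs: 1759-05-25
Act: chron.dayname[]
Obs: Friday
Act: jar.keep[k→snuni; v→@prev]
Obs: nil
Act: jar.keep[k→lavi; v→80]
Obs: nil
Act: jar.labels[]
Obs: [lavi, mosnu_ump, snuni, trucom]
Act: chron.dayname[]
Obs: Friday
Act: measurebox.express[v→51; u_from→s; u_to→h]
Obs: 17/1200

Answer: Friday


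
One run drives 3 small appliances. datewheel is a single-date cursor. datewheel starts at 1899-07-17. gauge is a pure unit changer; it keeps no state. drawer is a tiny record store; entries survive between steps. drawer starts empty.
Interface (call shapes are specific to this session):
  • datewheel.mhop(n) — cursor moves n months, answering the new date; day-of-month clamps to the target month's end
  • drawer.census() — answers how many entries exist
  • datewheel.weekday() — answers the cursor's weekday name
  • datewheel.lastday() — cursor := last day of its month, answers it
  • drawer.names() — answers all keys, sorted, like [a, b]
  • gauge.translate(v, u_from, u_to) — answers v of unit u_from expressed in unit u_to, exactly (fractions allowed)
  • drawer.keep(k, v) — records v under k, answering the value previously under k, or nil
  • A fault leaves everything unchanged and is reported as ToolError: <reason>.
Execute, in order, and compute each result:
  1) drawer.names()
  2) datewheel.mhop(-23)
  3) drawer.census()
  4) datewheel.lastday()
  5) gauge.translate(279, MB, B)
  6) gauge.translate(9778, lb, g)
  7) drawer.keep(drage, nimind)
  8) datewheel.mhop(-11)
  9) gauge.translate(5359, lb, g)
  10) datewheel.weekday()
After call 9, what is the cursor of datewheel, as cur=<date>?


Invoking names, and observe [].
I call mhop(-23): 1897-08-17.
Then census(), giving 0.
Then lastday(), — result: 1897-08-31.
I call translate(279, MB, B), and see 279000000.
I run translate(9778, lb, g), and see 221761309693/50000.
I call keep(drage, nimind), yielding nil.
Next I call mhop(-11), yielding 1896-09-30.
I invoke translate(5359, lb, g): 243080151083/100000.
I run weekday(): Wednesday.

Answer: cur=1896-09-30


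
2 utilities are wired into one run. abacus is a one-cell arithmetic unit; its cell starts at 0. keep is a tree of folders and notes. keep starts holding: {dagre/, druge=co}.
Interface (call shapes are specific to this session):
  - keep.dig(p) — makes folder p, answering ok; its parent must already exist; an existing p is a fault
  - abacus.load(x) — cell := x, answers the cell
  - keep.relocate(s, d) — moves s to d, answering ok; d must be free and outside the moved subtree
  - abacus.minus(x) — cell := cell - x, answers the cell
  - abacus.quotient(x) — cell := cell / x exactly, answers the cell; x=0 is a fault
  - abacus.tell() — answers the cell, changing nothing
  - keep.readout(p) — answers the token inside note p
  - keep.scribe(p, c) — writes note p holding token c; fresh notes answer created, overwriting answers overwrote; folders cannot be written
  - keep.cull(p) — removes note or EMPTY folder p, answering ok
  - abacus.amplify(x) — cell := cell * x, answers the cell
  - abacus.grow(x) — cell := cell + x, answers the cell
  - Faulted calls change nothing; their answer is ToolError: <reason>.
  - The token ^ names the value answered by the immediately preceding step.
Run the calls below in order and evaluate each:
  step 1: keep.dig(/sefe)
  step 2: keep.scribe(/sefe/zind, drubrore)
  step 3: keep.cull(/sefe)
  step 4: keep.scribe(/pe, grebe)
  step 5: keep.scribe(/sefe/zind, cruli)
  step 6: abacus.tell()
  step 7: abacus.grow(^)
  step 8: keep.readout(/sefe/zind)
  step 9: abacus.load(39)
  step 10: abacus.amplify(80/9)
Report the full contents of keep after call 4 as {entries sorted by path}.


>>> dig p: /sefe
[out] ok
>>> scribe p: /sefe/zind c: drubrore
[out] created
>>> cull p: /sefe
[out] ToolError: not empty
>>> scribe p: /pe c: grebe
[out] created
>>> scribe p: /sefe/zind c: cruli
[out] overwrote
>>> tell
[out] 0
>>> grow x: ^
[out] 0
>>> readout p: /sefe/zind
[out] cruli
>>> load x: 39
[out] 39
>>> amplify x: 80/9
[out] 1040/3

Answer: {dagre/, druge=co, pe=grebe, sefe/, sefe/zind=drubrore}


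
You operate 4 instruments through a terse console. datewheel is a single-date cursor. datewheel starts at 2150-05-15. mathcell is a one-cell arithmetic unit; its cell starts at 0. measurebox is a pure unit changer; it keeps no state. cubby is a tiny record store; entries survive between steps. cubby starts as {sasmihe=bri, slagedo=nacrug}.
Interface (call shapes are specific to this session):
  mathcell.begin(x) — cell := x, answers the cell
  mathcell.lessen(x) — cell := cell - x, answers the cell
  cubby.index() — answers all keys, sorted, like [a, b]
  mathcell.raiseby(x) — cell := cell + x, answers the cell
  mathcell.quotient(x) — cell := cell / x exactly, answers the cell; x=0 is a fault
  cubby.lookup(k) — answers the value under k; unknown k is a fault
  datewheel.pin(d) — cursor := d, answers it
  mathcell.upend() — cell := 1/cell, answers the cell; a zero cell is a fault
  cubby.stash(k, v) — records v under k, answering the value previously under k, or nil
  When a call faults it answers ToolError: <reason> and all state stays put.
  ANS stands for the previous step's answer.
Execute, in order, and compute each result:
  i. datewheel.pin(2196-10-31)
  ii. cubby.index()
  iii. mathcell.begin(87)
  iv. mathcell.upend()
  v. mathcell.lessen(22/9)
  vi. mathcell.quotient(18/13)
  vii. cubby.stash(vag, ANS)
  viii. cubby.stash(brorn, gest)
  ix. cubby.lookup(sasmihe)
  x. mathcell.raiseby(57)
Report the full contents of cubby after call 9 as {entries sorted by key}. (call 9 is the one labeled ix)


Answer: {brorn=gest, sasmihe=bri, slagedo=nacrug, vag=-8255/4698}

Derivation:
Then pin(d=2196-10-31), and observe 2196-10-31.
I invoke index, — result: [sasmihe, slagedo].
Next I call begin(x=87): 87.
I run upend, → 1/87.
I run lessen(x=22/9), which returns -635/261.
I run quotient(x=18/13), and see -8255/4698.
I try stash(k=vag, v=ANS), giving nil.
I run stash(k=brorn, v=gest), — result: nil.
I use lookup(k=sasmihe), yielding bri.
Next I call raiseby(x=57), → 259531/4698.


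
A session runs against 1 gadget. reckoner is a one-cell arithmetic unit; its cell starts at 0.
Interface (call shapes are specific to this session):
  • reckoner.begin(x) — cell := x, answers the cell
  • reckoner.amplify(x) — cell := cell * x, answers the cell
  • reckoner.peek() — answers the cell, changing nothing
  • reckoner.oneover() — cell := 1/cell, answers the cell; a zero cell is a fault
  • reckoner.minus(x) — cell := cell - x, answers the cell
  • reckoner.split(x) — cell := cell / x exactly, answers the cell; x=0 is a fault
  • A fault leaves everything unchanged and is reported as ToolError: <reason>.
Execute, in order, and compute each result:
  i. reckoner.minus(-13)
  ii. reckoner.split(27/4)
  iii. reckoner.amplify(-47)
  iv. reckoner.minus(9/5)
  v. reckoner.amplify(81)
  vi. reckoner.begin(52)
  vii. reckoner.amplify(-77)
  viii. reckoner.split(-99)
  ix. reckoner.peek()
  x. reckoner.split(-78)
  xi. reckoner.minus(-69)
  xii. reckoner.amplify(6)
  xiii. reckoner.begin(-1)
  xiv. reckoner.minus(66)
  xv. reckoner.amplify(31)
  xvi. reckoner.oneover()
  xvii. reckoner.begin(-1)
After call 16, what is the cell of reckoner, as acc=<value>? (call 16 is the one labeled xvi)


Answer: acc=-1/2077

Derivation:
·→ reckoner.minus(x='-13')
·← 13
·→ reckoner.split(x='27/4')
·← 52/27
·→ reckoner.amplify(x='-47')
·← -2444/27
·→ reckoner.minus(x='9/5')
·← -12463/135
·→ reckoner.amplify(x='81')
·← -37389/5
·→ reckoner.begin(x='52')
·← 52
·→ reckoner.amplify(x='-77')
·← -4004
·→ reckoner.split(x='-99')
·← 364/9
·→ reckoner.peek()
·← 364/9
·→ reckoner.split(x='-78')
·← -14/27
·→ reckoner.minus(x='-69')
·← 1849/27
·→ reckoner.amplify(x='6')
·← 3698/9
·→ reckoner.begin(x='-1')
·← -1
·→ reckoner.minus(x='66')
·← -67
·→ reckoner.amplify(x='31')
·← -2077
·→ reckoner.oneover()
·← -1/2077
·→ reckoner.begin(x='-1')
·← -1


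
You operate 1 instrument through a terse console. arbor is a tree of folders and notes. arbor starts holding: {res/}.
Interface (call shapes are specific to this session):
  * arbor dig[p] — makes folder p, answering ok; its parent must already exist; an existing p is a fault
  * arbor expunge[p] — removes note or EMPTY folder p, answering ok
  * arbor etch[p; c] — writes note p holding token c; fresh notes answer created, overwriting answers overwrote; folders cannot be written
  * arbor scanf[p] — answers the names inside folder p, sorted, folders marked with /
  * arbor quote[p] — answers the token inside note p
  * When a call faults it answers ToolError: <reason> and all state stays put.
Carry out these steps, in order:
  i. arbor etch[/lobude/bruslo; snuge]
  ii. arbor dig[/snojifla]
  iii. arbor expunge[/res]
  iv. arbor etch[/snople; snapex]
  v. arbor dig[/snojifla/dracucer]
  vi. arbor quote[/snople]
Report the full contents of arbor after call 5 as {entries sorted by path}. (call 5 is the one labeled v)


$ arbor etch p→/lobude/bruslo c→snuge
[out] ToolError: no parent
$ arbor dig p→/snojifla
[out] ok
$ arbor expunge p→/res
[out] ok
$ arbor etch p→/snople c→snapex
[out] created
$ arbor dig p→/snojifla/dracucer
[out] ok
$ arbor quote p→/snople
[out] snapex

Answer: {snojifla/, snojifla/dracucer/, snople=snapex}


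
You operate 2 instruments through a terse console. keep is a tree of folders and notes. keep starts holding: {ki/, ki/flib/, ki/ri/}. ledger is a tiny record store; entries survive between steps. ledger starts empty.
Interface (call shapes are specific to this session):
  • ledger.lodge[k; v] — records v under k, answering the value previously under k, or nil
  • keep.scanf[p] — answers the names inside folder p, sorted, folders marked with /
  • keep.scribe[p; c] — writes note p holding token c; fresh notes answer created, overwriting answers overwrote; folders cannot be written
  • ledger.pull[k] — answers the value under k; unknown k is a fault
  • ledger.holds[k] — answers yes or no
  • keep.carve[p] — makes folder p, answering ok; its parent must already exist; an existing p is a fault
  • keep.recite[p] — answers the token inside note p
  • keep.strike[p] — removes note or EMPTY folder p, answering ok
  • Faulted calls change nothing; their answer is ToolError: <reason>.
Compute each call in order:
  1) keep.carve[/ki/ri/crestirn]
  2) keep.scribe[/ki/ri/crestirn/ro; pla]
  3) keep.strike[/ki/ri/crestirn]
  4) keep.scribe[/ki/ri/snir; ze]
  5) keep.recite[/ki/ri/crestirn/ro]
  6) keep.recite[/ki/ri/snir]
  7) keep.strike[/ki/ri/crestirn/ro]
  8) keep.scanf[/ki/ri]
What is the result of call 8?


Answer: [crestirn/, snir]

Derivation:
# keep.carve(p='/ki/ri/crestirn') -> ok
# keep.scribe(p='/ki/ri/crestirn/ro', c='pla') -> created
# keep.strike(p='/ki/ri/crestirn') -> ToolError: not empty
# keep.scribe(p='/ki/ri/snir', c='ze') -> created
# keep.recite(p='/ki/ri/crestirn/ro') -> pla
# keep.recite(p='/ki/ri/snir') -> ze
# keep.strike(p='/ki/ri/crestirn/ro') -> ok
# keep.scanf(p='/ki/ri') -> [crestirn/, snir]
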